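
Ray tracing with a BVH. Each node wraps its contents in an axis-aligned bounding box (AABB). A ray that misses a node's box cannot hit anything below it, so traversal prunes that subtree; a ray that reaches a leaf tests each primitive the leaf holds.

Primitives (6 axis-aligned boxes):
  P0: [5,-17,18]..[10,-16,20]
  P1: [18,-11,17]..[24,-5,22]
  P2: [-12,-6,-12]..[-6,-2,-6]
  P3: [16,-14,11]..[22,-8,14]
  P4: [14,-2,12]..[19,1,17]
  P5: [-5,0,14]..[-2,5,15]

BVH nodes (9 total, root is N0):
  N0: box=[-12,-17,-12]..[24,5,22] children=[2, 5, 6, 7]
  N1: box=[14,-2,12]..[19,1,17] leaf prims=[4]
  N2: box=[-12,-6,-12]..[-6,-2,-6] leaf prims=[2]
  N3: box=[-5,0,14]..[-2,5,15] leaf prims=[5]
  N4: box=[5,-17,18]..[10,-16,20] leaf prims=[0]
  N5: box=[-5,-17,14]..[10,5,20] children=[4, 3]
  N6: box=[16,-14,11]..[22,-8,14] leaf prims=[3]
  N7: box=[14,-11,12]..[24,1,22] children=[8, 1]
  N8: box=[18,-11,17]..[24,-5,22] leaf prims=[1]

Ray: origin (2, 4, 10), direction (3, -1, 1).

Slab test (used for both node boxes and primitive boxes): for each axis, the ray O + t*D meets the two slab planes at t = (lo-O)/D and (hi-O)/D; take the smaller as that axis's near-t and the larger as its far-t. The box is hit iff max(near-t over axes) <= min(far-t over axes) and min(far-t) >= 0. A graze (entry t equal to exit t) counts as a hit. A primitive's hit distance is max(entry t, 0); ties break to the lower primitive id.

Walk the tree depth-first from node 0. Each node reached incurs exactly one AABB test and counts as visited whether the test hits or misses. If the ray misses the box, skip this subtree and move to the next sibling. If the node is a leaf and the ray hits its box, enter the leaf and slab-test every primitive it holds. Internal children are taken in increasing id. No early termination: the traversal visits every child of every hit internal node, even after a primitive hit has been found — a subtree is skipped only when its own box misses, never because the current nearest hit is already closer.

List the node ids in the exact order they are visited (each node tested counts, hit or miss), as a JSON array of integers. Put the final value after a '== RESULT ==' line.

Walk:
N0 x:[-14/3,22/3] y:[-1,21] z:[-22,12] -> hit [-1,22/3], descend [2, 5, 6, 7]
  N2 x:[-14/3,-8/3] y:[6,10] z:[-22,-16] -> miss, prune
  N5 x:[-7/3,8/3] y:[-1,21] z:[4,10] -> miss, prune
  N6 x:[14/3,20/3] y:[12,18] z:[1,4] -> miss, prune
  N7 x:[4,22/3] y:[3,15] z:[2,12] -> hit [4,22/3], descend [1, 8]
    N1 x:[4,17/3] y:[3,6] z:[2,7] -> hit [4,17/3] leaf, test {P4@t=4}
    N8 x:[16/3,22/3] y:[9,15] z:[7,12] -> miss, prune

7 AABB tests over nodes [0, 2, 5, 6, 7, 1, 8]; 1 leaf entered; closest P4.

== RESULT ==
[0, 2, 5, 6, 7, 1, 8]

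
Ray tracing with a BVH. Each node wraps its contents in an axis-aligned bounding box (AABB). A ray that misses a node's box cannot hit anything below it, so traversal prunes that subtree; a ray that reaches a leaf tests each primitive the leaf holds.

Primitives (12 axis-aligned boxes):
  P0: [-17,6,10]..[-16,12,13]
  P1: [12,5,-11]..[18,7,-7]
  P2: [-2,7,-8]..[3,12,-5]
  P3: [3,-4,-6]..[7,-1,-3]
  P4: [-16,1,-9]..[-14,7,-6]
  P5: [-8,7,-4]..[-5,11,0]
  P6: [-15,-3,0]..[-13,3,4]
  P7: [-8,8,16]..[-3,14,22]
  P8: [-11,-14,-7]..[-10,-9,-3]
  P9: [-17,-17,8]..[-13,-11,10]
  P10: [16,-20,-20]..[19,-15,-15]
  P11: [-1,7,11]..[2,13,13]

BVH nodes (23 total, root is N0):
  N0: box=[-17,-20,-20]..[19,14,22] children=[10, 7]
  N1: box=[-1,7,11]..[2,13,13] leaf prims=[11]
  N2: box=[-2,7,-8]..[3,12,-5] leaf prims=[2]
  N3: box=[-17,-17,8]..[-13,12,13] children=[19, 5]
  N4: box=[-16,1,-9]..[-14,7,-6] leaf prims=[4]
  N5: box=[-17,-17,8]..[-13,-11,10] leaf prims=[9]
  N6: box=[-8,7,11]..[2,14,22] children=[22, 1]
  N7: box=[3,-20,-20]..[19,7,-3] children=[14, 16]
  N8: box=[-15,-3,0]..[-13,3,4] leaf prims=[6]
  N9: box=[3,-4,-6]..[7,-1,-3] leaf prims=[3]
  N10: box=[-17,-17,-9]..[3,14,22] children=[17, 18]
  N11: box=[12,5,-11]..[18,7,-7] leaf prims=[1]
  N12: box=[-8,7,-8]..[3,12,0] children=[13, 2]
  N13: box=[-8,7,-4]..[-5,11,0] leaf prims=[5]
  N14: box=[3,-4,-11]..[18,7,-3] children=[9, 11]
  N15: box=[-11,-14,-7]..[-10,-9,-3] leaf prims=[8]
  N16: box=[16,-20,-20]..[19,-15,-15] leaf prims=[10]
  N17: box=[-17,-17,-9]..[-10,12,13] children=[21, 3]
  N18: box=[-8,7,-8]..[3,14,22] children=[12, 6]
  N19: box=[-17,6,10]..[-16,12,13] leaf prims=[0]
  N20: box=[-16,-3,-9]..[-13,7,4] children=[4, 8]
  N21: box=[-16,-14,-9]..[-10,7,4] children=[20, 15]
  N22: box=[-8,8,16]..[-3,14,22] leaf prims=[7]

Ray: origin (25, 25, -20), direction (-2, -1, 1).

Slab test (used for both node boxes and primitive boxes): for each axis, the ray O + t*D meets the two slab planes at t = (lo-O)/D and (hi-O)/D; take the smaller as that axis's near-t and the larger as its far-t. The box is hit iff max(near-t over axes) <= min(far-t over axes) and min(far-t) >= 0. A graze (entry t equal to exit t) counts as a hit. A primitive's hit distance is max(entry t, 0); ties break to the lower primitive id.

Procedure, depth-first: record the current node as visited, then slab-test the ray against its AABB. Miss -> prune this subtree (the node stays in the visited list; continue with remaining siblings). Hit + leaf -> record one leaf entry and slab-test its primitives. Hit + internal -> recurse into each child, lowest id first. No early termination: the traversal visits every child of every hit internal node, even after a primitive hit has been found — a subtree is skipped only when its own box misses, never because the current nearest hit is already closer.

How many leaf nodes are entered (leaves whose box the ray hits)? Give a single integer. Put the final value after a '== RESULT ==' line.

Walk:
N0 x:[3,21] y:[11,45] z:[0,42] -> hit [11,21], descend [7, 10]
  N7 x:[3,11] y:[18,45] z:[0,17] -> miss, prune
  N10 x:[11,21] y:[11,42] z:[11,42] -> hit [11,21], descend [17, 18]
    N17 x:[35/2,21] y:[13,42] z:[11,33] -> hit [35/2,21], descend [3, 21]
      N3 x:[19,21] y:[13,42] z:[28,33] -> miss, prune
      N21 x:[35/2,41/2] y:[18,39] z:[11,24] -> hit [18,41/2], descend [15, 20]
        N15 x:[35/2,18] y:[34,39] z:[13,17] -> miss, prune
        N20 x:[19,41/2] y:[18,28] z:[11,24] -> hit [19,41/2], descend [4, 8]
          N4 x:[39/2,41/2] y:[18,24] z:[11,14] -> miss, prune
          N8 x:[19,20] y:[22,28] z:[20,24] -> miss, prune
    N18 x:[11,33/2] y:[11,18] z:[12,42] -> hit [12,33/2], descend [6, 12]
      N6 x:[23/2,33/2] y:[11,18] z:[31,42] -> miss, prune
      N12 x:[11,33/2] y:[13,18] z:[12,20] -> hit [13,33/2], descend [2, 13]
        N2 x:[11,27/2] y:[13,18] z:[12,15] -> hit [13,27/2] leaf, test {P2@t=13}
        N13 x:[15,33/2] y:[14,18] z:[16,20] -> hit [16,33/2] leaf, test {P5@t=16}

Visited [0, 7, 10, 17, 3, 21, 15, 20, 4, 8, 18, 6, 12, 2, 13]. Tests: 15 box, 2 leaf. Nearest: P2.

== RESULT ==
2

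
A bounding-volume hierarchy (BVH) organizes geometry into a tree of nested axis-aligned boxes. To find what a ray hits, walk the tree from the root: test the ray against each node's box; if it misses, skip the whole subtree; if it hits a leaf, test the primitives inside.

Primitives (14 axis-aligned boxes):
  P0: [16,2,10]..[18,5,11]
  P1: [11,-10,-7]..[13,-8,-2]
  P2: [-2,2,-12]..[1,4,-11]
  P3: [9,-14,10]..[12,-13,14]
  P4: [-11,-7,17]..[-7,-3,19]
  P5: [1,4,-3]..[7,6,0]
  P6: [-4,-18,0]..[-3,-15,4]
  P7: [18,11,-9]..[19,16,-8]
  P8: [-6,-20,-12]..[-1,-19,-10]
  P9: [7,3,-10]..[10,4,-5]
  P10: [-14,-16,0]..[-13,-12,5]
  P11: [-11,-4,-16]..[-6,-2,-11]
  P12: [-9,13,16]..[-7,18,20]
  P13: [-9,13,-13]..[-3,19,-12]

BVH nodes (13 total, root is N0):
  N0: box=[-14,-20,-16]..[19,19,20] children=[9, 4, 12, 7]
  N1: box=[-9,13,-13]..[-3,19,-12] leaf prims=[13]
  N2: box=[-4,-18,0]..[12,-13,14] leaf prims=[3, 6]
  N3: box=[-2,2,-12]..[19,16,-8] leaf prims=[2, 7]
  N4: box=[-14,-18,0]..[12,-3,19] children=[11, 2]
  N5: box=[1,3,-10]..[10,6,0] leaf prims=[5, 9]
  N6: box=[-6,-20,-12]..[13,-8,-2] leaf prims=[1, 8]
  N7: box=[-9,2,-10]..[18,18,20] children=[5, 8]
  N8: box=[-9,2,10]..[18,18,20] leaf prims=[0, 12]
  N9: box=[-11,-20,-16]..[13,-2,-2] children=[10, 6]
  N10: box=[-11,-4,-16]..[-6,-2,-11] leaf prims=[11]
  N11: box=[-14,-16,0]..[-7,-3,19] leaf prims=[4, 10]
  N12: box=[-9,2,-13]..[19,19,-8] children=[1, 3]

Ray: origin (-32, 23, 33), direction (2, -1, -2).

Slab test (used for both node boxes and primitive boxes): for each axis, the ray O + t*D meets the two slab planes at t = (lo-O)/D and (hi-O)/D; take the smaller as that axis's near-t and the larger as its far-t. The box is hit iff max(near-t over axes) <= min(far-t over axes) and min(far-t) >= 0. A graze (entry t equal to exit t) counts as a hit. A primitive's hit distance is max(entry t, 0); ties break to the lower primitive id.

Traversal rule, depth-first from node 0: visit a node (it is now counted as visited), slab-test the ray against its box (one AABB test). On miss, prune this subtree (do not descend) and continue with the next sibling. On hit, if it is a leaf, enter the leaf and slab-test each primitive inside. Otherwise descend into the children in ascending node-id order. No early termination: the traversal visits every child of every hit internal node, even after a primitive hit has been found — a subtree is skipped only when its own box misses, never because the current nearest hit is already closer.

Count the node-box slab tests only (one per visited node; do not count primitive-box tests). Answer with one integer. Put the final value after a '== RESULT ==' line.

Walk:
N0 x:[9,51/2] y:[4,43] z:[13/2,49/2] -> hit [9,49/2], descend [4, 7, 9, 12]
  N4 x:[9,22] y:[26,41] z:[7,33/2] -> miss, prune
  N7 x:[23/2,25] y:[5,21] z:[13/2,43/2] -> hit [23/2,21], descend [5, 8]
    N5 x:[33/2,21] y:[17,20] z:[33/2,43/2] -> hit [17,20] leaf, test {P5@t=17, P9@t=39/2}
    N8 x:[23/2,25] y:[5,21] z:[13/2,23/2] -> hit [23/2,23/2] leaf, test {P0(miss), P12(miss)}
  N9 x:[21/2,45/2] y:[25,43] z:[35/2,49/2] -> miss, prune
  N12 x:[23/2,51/2] y:[4,21] z:[41/2,23] -> hit [41/2,21], descend [1, 3]
    N1 x:[23/2,29/2] y:[4,10] z:[45/2,23] -> miss, prune
    N3 x:[15,51/2] y:[7,21] z:[41/2,45/2] -> hit [41/2,21] leaf, test {P2(miss), P7(miss)}

order=[0, 4, 7, 5, 8, 9, 12, 1, 3]  |boxes|=9  |leaves|=3  hit=P5

== RESULT ==
9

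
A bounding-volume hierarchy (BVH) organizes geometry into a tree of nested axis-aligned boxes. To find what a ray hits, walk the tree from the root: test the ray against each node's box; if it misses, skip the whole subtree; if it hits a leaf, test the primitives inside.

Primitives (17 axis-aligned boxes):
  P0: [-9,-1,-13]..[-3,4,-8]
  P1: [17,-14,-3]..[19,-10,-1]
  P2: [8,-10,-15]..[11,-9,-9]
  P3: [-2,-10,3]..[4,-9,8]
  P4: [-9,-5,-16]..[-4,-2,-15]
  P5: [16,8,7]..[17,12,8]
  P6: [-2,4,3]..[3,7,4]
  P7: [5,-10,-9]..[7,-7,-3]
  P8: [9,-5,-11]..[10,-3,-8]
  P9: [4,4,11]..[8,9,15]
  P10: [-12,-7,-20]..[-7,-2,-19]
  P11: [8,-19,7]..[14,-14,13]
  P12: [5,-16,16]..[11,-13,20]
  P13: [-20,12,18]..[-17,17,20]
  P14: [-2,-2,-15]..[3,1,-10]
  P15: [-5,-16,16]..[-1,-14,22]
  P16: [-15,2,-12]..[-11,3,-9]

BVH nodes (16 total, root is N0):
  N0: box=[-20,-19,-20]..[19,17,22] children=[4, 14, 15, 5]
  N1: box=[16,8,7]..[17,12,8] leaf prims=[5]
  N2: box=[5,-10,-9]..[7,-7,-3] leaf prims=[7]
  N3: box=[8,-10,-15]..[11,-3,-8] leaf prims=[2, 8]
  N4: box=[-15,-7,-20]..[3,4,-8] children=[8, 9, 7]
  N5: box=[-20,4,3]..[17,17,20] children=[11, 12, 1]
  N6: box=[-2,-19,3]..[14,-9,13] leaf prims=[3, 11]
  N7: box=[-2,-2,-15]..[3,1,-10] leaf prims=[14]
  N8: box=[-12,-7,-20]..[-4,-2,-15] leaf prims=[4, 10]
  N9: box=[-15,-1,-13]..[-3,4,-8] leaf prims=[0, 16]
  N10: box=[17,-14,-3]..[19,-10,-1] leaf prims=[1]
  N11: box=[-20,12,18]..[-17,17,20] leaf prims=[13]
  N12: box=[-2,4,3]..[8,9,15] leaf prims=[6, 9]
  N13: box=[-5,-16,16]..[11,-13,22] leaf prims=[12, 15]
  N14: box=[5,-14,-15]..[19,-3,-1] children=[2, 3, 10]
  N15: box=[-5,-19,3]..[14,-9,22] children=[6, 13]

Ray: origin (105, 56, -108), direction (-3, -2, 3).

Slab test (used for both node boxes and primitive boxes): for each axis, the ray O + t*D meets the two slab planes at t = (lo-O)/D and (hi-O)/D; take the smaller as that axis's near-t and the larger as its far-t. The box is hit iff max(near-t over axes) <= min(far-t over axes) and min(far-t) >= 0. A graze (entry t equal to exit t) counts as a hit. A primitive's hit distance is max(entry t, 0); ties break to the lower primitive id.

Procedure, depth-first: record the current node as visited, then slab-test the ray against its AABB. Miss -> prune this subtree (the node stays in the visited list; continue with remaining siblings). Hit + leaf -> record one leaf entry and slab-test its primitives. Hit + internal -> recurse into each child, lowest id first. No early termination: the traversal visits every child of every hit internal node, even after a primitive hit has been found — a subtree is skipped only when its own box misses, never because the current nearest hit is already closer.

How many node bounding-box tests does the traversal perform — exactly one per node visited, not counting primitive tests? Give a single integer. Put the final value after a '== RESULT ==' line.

Trace the traversal:
N0 x:[86/3,125/3] y:[39/2,75/2] z:[88/3,130/3] -> hit [88/3,75/2], descend [4, 5, 14, 15]
  N4 x:[34,40] y:[26,63/2] z:[88/3,100/3] -> miss, prune
  N5 x:[88/3,125/3] y:[39/2,26] z:[37,128/3] -> miss, prune
  N14 x:[86/3,100/3] y:[59/2,35] z:[31,107/3] -> hit [31,100/3], descend [2, 3, 10]
    N2 x:[98/3,100/3] y:[63/2,33] z:[33,35] -> hit [33,33] leaf, test {P7@t=33}
    N3 x:[94/3,97/3] y:[59/2,33] z:[31,100/3] -> hit [94/3,97/3] leaf, test {P2(miss), P8(miss)}
    N10 x:[86/3,88/3] y:[33,35] z:[35,107/3] -> miss, prune
  N15 x:[91/3,110/3] y:[65/2,75/2] z:[37,130/3] -> miss, prune

Summary -> nodes [0, 4, 5, 14, 2, 3, 10, 15]; box-tests=8; leaf-entries=2; first=P7

== RESULT ==
8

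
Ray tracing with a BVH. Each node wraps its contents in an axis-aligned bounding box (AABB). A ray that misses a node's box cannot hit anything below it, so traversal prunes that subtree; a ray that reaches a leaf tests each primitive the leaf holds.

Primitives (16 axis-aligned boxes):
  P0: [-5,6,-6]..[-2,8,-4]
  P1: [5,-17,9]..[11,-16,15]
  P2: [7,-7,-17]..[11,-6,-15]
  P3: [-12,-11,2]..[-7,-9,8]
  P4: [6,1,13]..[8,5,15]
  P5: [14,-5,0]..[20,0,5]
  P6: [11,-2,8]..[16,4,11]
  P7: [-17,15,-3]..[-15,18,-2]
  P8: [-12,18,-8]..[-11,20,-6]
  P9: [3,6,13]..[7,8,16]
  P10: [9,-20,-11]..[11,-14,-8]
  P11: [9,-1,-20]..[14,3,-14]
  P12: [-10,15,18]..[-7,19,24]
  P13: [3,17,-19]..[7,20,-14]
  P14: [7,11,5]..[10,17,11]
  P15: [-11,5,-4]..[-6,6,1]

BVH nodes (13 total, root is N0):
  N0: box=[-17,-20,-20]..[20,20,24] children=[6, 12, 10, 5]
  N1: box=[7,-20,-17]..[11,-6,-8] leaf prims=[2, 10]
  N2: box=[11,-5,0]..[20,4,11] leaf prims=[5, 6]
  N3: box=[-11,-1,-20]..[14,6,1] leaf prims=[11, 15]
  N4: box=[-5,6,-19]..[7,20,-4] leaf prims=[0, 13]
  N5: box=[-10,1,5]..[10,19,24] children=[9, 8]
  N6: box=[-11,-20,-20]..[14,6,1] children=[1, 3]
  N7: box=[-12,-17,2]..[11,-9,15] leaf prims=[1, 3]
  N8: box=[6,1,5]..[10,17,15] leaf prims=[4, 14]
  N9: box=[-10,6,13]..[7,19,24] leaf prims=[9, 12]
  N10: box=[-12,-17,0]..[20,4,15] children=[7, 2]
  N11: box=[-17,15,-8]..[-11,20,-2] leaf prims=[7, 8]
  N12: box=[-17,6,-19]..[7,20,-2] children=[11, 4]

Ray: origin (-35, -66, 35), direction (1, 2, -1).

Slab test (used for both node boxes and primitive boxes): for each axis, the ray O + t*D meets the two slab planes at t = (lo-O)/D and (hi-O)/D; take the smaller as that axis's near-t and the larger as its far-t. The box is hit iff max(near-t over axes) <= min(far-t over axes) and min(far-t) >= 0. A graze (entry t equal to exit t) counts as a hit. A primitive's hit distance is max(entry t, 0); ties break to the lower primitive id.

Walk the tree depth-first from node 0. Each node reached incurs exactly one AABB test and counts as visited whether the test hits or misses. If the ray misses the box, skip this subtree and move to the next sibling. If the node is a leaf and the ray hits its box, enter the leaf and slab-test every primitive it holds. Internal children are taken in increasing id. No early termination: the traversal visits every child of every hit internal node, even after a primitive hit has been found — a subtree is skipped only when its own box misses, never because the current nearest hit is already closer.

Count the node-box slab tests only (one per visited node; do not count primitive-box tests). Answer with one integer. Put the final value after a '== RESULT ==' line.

Walk:
N0 x:[18,55] y:[23,43] z:[11,55] -> hit [23,43], descend [5, 6, 10, 12]
  N5 x:[25,45] y:[67/2,85/2] z:[11,30] -> miss, prune
  N6 x:[24,49] y:[23,36] z:[34,55] -> hit [34,36], descend [1, 3]
    N1 x:[42,46] y:[23,30] z:[43,52] -> miss, prune
    N3 x:[24,49] y:[65/2,36] z:[34,55] -> hit [34,36] leaf, test {P11(miss), P15(miss)}
  N10 x:[23,55] y:[49/2,35] z:[20,35] -> hit [49/2,35], descend [2, 7]
    N2 x:[46,55] y:[61/2,35] z:[24,35] -> miss, prune
    N7 x:[23,46] y:[49/2,57/2] z:[20,33] -> hit [49/2,57/2] leaf, test {P1(miss), P3@t=55/2}
  N12 x:[18,42] y:[36,43] z:[37,54] -> hit [37,42], descend [4, 11]
    N4 x:[30,42] y:[36,43] z:[39,54] -> hit [39,42] leaf, test {P0(miss), P13(miss)}
    N11 x:[18,24] y:[81/2,43] z:[37,43] -> miss, prune

Summary -> nodes [0, 5, 6, 1, 3, 10, 2, 7, 12, 4, 11]; box-tests=11; leaf-entries=3; first=P3

== RESULT ==
11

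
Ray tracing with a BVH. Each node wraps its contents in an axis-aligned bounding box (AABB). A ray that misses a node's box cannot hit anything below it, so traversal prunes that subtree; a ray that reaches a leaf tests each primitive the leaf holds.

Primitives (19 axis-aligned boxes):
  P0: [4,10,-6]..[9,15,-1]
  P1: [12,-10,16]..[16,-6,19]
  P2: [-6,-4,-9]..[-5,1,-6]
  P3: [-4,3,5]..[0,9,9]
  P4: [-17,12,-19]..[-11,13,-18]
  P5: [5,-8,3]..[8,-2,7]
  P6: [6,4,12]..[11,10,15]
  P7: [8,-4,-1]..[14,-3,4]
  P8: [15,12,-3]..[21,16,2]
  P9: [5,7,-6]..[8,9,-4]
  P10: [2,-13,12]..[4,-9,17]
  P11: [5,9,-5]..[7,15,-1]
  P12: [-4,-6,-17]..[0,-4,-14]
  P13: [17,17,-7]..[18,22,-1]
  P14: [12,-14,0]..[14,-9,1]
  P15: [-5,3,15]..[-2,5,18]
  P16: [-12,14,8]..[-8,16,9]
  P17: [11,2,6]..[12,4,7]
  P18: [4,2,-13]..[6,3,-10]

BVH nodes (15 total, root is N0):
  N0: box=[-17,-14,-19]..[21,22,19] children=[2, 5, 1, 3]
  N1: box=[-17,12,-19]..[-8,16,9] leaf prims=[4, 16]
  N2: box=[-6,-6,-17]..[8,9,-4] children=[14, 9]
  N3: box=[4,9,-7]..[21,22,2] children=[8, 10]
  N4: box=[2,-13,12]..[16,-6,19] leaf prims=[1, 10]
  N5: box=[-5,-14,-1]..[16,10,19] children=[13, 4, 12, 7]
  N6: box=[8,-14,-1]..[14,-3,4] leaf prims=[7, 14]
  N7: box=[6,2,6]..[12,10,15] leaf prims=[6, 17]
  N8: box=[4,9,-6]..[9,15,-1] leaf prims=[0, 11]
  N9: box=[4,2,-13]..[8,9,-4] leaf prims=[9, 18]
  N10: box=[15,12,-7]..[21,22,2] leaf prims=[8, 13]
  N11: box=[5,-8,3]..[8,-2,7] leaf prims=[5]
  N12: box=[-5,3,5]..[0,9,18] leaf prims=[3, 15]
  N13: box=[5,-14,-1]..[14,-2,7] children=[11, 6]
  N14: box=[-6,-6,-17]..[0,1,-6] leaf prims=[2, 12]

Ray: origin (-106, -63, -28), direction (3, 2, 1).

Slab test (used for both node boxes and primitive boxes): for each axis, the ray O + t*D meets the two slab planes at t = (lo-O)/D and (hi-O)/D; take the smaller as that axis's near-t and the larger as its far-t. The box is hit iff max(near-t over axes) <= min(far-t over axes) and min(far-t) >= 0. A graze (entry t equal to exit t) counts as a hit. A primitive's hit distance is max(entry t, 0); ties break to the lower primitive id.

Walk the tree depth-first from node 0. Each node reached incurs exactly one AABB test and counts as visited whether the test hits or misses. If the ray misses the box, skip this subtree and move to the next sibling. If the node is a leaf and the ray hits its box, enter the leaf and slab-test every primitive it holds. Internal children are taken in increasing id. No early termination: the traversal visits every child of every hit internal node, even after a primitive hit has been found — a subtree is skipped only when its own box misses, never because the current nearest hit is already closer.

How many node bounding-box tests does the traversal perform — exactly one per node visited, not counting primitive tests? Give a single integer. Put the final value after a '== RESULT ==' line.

Trace the traversal:
N0 x:[89/3,127/3] y:[49/2,85/2] z:[9,47] -> hit [89/3,127/3], descend [1, 2, 3, 5]
  N1 x:[89/3,98/3] y:[75/2,79/2] z:[9,37] -> miss, prune
  N2 x:[100/3,38] y:[57/2,36] z:[11,24] -> miss, prune
  N3 x:[110/3,127/3] y:[36,85/2] z:[21,30] -> miss, prune
  N5 x:[101/3,122/3] y:[49/2,73/2] z:[27,47] -> hit [101/3,73/2], descend [4, 7, 12, 13]
    N4 x:[36,122/3] y:[25,57/2] z:[40,47] -> miss, prune
    N7 x:[112/3,118/3] y:[65/2,73/2] z:[34,43] -> miss, prune
    N12 x:[101/3,106/3] y:[33,36] z:[33,46] -> hit [101/3,106/3] leaf, test {P3@t=34, P15(miss)}
    N13 x:[37,40] y:[49/2,61/2] z:[27,35] -> miss, prune

Summary -> nodes [0, 1, 2, 3, 5, 4, 7, 12, 13]; box-tests=9; leaf-entries=1; first=P3

== RESULT ==
9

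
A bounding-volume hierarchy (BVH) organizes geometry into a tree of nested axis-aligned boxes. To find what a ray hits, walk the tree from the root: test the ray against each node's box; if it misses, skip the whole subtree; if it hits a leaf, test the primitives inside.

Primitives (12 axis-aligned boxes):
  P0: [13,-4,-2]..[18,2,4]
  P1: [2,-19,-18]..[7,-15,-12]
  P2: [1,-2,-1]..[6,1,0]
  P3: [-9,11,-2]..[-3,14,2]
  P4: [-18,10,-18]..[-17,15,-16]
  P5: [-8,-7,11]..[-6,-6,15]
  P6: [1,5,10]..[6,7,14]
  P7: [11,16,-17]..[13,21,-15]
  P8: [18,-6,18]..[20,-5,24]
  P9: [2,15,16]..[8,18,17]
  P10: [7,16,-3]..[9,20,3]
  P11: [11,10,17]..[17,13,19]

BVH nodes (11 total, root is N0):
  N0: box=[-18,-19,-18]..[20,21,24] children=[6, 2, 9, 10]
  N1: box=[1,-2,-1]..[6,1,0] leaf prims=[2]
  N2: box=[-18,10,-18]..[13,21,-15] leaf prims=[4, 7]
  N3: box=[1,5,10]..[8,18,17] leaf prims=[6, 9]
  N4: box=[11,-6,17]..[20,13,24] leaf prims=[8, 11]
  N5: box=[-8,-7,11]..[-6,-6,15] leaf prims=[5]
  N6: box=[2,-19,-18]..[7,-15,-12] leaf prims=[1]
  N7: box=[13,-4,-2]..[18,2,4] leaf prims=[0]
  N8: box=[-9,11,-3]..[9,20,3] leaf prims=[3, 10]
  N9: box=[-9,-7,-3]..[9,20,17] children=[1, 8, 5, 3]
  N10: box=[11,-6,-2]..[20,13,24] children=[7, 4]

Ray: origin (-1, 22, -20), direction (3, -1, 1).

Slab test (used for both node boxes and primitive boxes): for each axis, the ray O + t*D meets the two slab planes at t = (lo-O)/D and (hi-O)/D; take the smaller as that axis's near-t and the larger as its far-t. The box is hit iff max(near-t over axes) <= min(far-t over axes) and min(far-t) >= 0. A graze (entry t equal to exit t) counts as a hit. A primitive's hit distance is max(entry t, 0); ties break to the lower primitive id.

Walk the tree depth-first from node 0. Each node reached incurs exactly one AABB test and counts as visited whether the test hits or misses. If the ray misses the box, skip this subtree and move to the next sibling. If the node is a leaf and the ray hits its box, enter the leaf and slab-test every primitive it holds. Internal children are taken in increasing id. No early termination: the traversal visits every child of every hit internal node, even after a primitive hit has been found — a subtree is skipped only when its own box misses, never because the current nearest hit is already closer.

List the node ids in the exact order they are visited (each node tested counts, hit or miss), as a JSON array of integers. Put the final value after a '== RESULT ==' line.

Trace the traversal:
N0 x:[-17/3,7] y:[1,41] z:[2,44] -> hit [2,7], descend [2, 6, 9, 10]
  N2 x:[-17/3,14/3] y:[1,12] z:[2,5] -> hit [2,14/3] leaf, test {P4(miss), P7@t=4}
  N6 x:[1,8/3] y:[37,41] z:[2,8] -> miss, prune
  N9 x:[-8/3,10/3] y:[2,29] z:[17,37] -> miss, prune
  N10 x:[4,7] y:[9,28] z:[18,44] -> miss, prune

Visited [0, 2, 6, 9, 10]. Tests: 5 box, 1 leaf. Nearest: P7.

== RESULT ==
[0, 2, 6, 9, 10]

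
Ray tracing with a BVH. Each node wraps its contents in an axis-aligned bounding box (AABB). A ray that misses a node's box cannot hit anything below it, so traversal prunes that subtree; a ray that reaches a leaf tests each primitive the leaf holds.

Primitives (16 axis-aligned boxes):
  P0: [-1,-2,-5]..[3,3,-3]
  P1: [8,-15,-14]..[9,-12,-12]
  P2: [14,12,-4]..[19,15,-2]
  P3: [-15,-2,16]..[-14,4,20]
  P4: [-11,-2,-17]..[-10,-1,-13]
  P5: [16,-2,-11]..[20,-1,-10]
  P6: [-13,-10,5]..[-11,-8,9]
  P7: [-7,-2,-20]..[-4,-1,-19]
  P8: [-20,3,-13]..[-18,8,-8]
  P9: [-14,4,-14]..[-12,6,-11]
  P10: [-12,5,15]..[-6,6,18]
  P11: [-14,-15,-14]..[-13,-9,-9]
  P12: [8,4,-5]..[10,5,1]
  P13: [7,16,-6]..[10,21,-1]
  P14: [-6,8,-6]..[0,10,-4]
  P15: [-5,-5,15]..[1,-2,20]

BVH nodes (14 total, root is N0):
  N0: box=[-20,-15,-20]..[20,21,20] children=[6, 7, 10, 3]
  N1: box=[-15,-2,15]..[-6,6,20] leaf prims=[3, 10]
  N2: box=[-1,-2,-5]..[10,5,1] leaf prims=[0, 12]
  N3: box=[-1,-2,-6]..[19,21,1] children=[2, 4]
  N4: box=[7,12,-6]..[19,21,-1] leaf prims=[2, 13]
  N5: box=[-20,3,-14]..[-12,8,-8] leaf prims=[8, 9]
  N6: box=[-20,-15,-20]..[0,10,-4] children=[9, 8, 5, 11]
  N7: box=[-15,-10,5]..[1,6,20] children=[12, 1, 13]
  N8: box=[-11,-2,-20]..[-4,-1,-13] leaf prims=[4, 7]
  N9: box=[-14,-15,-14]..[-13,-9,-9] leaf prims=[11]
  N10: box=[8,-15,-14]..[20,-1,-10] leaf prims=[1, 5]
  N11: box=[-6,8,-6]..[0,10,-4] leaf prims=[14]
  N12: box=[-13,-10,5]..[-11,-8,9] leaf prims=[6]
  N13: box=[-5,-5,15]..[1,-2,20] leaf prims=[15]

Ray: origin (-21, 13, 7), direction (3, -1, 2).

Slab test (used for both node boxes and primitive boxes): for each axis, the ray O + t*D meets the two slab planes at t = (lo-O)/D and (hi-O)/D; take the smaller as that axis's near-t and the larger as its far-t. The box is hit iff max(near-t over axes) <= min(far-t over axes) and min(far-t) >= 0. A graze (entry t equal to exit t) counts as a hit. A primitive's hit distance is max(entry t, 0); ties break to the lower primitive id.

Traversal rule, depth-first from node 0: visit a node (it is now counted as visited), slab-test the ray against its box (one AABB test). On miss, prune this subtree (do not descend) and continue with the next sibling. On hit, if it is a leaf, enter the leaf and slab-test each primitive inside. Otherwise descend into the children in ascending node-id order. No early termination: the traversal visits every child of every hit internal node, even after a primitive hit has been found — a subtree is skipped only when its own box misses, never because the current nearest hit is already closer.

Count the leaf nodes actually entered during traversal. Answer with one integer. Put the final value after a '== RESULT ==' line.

Traverse from the root:
N0 x:[1/3,41/3] y:[-8,28] z:[-27/2,13/2] -> hit [1/3,13/2], descend [3, 6, 7, 10]
  N3 x:[20/3,40/3] y:[-8,15] z:[-13/2,-3] -> miss, prune
  N6 x:[1/3,7] y:[3,28] z:[-27/2,-11/2] -> miss, prune
  N7 x:[2,22/3] y:[7,23] z:[-1,13/2] -> miss, prune
  N10 x:[29/3,41/3] y:[14,28] z:[-21/2,-17/2] -> miss, prune

Visited [0, 3, 6, 7, 10]. Tests: 5 box, 0 leaf. Nearest: miss.

== RESULT ==
0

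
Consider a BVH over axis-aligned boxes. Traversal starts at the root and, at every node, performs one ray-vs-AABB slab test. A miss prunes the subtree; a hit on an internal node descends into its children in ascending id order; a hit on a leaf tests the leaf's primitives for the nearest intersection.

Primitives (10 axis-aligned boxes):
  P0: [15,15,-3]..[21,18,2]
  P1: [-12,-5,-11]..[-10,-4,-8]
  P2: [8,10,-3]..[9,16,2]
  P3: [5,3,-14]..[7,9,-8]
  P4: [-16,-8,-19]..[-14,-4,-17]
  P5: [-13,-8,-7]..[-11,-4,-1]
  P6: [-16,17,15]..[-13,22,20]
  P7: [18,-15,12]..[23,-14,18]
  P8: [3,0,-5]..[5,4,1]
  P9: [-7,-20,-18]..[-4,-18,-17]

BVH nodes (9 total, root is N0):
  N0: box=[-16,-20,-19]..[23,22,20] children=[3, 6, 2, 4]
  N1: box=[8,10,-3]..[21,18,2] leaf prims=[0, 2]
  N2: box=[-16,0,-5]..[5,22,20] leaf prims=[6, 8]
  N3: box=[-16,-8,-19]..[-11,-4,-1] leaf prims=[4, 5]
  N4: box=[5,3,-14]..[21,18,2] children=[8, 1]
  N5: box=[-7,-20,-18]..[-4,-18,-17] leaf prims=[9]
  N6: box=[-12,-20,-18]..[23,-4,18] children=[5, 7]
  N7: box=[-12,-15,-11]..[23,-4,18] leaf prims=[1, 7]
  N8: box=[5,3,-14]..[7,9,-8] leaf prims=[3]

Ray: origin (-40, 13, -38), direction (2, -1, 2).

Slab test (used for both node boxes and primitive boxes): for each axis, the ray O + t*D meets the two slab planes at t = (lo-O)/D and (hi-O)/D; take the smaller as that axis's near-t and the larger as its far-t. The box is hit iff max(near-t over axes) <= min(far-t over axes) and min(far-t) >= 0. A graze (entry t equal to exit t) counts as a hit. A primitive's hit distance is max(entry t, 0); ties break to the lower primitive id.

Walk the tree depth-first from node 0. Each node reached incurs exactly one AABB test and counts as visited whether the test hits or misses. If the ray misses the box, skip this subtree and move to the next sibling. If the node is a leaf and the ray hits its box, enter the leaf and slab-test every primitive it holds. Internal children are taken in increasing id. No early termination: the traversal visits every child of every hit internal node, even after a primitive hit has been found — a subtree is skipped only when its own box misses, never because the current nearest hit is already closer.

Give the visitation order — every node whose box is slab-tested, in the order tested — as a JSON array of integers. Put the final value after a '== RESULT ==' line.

Walk:
N0 x:[12,63/2] y:[-9,33] z:[19/2,29] -> hit [12,29], descend [2, 3, 4, 6]
  N2 x:[12,45/2] y:[-9,13] z:[33/2,29] -> miss, prune
  N3 x:[12,29/2] y:[17,21] z:[19/2,37/2] -> miss, prune
  N4 x:[45/2,61/2] y:[-5,10] z:[12,20] -> miss, prune
  N6 x:[14,63/2] y:[17,33] z:[10,28] -> hit [17,28], descend [5, 7]
    N5 x:[33/2,18] y:[31,33] z:[10,21/2] -> miss, prune
    N7 x:[14,63/2] y:[17,28] z:[27/2,28] -> hit [17,28] leaf, test {P1(miss), P7(miss)}

Visited [0, 2, 3, 4, 6, 5, 7]. Tests: 7 box, 1 leaf. Nearest: miss.

== RESULT ==
[0, 2, 3, 4, 6, 5, 7]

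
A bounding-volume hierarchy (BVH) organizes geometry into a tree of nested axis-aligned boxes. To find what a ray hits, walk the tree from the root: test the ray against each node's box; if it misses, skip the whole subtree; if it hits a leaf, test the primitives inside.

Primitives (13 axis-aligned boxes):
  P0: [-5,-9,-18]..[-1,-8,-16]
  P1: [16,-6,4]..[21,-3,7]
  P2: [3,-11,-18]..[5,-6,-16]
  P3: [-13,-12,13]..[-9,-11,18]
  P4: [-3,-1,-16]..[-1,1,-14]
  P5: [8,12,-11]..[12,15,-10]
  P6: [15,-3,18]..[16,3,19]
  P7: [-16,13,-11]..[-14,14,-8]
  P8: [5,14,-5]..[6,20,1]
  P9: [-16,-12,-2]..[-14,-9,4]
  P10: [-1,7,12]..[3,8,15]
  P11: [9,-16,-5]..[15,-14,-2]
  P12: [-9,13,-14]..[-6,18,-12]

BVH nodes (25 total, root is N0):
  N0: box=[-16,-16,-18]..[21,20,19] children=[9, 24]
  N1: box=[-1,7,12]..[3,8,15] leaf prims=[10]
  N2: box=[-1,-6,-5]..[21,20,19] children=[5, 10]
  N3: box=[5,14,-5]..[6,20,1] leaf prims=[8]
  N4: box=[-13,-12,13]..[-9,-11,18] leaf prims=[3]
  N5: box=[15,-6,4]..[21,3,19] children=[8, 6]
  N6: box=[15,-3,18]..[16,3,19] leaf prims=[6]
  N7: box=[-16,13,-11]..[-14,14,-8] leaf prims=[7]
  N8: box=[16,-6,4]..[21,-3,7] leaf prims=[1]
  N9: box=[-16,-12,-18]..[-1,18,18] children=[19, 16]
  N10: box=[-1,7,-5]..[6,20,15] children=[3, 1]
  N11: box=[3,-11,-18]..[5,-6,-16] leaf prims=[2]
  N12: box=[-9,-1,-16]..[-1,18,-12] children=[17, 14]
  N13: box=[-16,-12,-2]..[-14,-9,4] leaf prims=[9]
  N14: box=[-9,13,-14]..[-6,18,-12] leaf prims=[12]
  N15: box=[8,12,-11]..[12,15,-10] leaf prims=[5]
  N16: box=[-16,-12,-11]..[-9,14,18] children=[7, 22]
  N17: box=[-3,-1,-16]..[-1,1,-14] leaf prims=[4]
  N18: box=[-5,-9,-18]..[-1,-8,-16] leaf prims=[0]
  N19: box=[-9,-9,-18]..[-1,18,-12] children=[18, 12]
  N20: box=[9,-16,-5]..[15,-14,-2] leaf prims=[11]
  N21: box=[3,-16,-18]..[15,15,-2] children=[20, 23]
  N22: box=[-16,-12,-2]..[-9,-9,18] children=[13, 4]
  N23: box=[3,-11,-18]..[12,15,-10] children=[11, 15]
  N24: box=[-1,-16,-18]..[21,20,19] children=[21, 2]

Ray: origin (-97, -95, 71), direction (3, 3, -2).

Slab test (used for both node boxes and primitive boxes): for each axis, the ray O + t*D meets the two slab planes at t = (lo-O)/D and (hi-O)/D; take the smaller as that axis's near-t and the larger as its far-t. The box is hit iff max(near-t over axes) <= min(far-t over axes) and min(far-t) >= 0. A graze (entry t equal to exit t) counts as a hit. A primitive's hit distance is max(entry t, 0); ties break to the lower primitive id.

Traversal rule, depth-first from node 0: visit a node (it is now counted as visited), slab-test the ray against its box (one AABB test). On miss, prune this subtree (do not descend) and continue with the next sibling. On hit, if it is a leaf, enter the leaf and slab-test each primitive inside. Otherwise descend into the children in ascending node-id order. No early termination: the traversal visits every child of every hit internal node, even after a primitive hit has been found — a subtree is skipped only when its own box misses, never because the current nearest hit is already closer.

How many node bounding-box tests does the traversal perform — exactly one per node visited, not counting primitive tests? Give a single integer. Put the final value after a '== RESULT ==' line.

Trace the traversal:
N0 x:[27,118/3] y:[79/3,115/3] z:[26,89/2] -> hit [27,115/3], descend [9, 24]
  N9 x:[27,32] y:[83/3,113/3] z:[53/2,89/2] -> hit [83/3,32], descend [16, 19]
    N16 x:[27,88/3] y:[83/3,109/3] z:[53/2,41] -> hit [83/3,88/3], descend [7, 22]
      N7 x:[27,83/3] y:[36,109/3] z:[79/2,41] -> miss, prune
      N22 x:[27,88/3] y:[83/3,86/3] z:[53/2,73/2] -> hit [83/3,86/3], descend [4, 13]
        N4 x:[28,88/3] y:[83/3,28] z:[53/2,29] -> hit [28,28] leaf, test {P3@t=28}
        N13 x:[27,83/3] y:[83/3,86/3] z:[67/2,73/2] -> miss, prune
    N19 x:[88/3,32] y:[86/3,113/3] z:[83/2,89/2] -> miss, prune
  N24 x:[32,118/3] y:[79/3,115/3] z:[26,89/2] -> hit [32,115/3], descend [2, 21]
    N2 x:[32,118/3] y:[89/3,115/3] z:[26,38] -> hit [32,38], descend [5, 10]
      N5 x:[112/3,118/3] y:[89/3,98/3] z:[26,67/2] -> miss, prune
      N10 x:[32,103/3] y:[34,115/3] z:[28,38] -> hit [34,103/3], descend [1, 3]
        N1 x:[32,100/3] y:[34,103/3] z:[28,59/2] -> miss, prune
        N3 x:[34,103/3] y:[109/3,115/3] z:[35,38] -> miss, prune
    N21 x:[100/3,112/3] y:[79/3,110/3] z:[73/2,89/2] -> hit [73/2,110/3], descend [20, 23]
      N20 x:[106/3,112/3] y:[79/3,27] z:[73/2,38] -> miss, prune
      N23 x:[100/3,109/3] y:[28,110/3] z:[81/2,89/2] -> miss, prune

order=[0, 9, 16, 7, 22, 4, 13, 19, 24, 2, 5, 10, 1, 3, 21, 20, 23]  |boxes|=17  |leaves|=1  hit=P3

== RESULT ==
17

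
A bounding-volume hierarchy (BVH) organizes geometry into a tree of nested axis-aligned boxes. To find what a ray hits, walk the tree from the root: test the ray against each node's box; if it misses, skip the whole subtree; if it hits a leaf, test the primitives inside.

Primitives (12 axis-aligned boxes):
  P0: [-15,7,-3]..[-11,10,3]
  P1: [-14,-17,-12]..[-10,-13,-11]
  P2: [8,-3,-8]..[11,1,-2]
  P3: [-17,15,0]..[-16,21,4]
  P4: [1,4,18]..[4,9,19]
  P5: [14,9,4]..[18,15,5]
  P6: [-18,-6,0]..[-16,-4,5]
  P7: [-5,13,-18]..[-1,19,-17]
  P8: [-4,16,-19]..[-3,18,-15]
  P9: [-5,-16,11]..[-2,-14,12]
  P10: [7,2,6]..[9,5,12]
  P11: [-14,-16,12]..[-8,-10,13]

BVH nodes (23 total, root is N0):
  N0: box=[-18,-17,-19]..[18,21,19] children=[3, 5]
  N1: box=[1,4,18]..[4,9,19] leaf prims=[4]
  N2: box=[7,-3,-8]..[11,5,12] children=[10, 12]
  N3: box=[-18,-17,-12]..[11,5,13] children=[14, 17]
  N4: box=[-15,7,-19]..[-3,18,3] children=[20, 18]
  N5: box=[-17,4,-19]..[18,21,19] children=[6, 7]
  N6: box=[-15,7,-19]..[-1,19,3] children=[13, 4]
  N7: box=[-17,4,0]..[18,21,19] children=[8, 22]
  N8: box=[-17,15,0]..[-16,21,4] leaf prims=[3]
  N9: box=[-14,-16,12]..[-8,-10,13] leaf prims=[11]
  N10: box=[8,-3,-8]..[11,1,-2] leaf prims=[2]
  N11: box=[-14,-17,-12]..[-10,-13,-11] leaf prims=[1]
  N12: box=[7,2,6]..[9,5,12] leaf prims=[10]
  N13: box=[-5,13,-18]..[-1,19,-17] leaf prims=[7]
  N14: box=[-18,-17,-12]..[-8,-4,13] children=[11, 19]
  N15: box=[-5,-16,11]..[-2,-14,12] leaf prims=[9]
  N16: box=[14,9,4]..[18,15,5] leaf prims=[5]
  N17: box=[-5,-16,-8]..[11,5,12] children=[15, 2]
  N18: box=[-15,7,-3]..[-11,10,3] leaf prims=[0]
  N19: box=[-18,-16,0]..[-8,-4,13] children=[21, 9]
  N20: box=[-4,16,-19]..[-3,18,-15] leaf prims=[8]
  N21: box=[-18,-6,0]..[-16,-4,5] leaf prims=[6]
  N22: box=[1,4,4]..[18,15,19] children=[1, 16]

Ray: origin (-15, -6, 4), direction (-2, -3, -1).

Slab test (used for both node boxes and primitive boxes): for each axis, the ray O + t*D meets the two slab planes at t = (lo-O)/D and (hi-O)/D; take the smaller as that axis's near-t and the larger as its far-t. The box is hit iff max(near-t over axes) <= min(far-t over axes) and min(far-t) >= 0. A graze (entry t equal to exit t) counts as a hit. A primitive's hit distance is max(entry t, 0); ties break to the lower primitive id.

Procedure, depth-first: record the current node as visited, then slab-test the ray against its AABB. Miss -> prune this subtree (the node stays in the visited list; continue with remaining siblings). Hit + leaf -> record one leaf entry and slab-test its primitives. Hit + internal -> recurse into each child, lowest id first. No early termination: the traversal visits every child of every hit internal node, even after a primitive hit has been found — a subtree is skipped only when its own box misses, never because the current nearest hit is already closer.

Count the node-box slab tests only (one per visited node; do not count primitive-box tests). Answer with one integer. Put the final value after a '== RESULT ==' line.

Traverse from the root:
N0 x:[-33/2,3/2] y:[-9,11/3] z:[-15,23] -> hit [-9,3/2], descend [3, 5]
  N3 x:[-13,3/2] y:[-11/3,11/3] z:[-9,16] -> hit [-11/3,3/2], descend [14, 17]
    N14 x:[-7/2,3/2] y:[-2/3,11/3] z:[-9,16] -> hit [-2/3,3/2], descend [11, 19]
      N11 x:[-5/2,-1/2] y:[7/3,11/3] z:[15,16] -> miss, prune
      N19 x:[-7/2,3/2] y:[-2/3,10/3] z:[-9,4] -> hit [-2/3,3/2], descend [9, 21]
        N9 x:[-7/2,-1/2] y:[4/3,10/3] z:[-9,-8] -> miss, prune
        N21 x:[1/2,3/2] y:[-2/3,0] z:[-1,4] -> miss, prune
    N17 x:[-13,-5] y:[-11/3,10/3] z:[-8,12] -> miss, prune
  N5 x:[-33/2,1] y:[-9,-10/3] z:[-15,23] -> miss, prune

Visited [0, 3, 14, 11, 19, 9, 21, 17, 5]. Tests: 9 box, 0 leaf. Nearest: miss.

== RESULT ==
9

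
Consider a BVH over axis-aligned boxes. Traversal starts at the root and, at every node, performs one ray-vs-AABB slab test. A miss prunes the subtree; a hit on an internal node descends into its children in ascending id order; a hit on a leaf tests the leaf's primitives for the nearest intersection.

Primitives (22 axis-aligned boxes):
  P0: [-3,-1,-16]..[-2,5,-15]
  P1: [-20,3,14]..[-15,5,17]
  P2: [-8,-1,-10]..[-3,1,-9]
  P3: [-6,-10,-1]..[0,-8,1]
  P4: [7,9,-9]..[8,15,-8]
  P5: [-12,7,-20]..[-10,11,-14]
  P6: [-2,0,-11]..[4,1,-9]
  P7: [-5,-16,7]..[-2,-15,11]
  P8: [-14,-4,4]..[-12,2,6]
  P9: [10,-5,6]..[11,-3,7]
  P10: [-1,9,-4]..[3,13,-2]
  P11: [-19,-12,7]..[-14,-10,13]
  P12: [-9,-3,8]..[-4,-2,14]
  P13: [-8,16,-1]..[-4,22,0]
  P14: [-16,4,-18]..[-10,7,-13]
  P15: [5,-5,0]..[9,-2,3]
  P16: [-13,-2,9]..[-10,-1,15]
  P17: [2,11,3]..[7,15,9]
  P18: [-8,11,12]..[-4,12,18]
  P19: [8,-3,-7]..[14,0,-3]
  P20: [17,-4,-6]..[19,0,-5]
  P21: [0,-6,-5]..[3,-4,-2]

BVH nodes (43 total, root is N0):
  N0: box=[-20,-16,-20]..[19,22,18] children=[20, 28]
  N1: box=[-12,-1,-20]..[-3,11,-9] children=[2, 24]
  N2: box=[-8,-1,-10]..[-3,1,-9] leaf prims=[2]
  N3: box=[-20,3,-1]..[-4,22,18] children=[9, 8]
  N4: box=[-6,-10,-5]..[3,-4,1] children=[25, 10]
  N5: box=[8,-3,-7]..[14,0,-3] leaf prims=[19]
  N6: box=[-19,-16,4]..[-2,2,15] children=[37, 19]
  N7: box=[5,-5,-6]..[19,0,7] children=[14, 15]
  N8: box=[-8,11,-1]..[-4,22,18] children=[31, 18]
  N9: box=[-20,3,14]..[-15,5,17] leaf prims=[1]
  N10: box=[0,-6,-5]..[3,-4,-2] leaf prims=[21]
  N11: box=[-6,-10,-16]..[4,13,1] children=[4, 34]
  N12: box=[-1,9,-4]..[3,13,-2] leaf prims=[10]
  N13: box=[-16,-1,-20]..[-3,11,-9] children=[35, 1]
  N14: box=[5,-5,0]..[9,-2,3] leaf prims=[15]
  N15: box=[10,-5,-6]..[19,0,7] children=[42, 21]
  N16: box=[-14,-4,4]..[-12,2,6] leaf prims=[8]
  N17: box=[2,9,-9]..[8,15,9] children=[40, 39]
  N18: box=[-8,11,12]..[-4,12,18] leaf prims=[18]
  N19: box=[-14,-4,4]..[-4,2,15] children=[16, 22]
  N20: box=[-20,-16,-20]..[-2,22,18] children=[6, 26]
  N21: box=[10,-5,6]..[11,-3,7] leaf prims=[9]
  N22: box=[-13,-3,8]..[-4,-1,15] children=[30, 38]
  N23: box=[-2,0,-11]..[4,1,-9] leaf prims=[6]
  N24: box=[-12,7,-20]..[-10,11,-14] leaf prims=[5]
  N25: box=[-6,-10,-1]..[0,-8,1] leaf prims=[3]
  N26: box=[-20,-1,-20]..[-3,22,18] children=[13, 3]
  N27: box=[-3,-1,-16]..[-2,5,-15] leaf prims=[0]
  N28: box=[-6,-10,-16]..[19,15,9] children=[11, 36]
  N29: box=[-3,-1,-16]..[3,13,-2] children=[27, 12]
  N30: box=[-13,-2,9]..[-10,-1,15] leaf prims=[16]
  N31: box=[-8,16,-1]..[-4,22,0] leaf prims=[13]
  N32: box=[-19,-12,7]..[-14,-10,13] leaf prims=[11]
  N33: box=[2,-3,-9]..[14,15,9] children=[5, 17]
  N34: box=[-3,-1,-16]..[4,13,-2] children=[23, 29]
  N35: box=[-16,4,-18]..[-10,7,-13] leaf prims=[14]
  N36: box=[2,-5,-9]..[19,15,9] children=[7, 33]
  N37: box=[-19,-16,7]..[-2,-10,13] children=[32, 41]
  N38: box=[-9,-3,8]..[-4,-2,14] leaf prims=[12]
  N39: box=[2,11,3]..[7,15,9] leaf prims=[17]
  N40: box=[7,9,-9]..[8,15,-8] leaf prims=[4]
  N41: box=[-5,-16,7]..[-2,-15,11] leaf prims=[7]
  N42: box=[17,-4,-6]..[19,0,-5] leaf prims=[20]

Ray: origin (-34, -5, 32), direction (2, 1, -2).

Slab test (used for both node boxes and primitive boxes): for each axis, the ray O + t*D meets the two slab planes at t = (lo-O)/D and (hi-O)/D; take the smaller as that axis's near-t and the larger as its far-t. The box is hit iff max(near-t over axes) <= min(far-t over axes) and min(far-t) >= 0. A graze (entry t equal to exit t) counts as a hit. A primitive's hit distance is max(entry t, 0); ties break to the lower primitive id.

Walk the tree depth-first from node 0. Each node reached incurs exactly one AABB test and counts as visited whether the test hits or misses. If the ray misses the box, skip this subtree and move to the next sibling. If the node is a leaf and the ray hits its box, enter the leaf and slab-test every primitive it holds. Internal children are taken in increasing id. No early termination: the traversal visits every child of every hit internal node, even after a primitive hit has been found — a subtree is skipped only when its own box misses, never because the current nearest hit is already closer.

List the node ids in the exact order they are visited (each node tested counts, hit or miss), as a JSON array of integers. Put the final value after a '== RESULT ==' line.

Traverse from the root:
N0 x:[7,53/2] y:[-11,27] z:[7,26] -> hit [7,26], descend [20, 28]
  N20 x:[7,16] y:[-11,27] z:[7,26] -> hit [7,16], descend [6, 26]
    N6 x:[15/2,16] y:[-11,7] z:[17/2,14] -> miss, prune
    N26 x:[7,31/2] y:[4,27] z:[7,26] -> hit [7,31/2], descend [3, 13]
      N3 x:[7,15] y:[8,27] z:[7,33/2] -> hit [8,15], descend [8, 9]
        N8 x:[13,15] y:[16,27] z:[7,33/2] -> miss, prune
        N9 x:[7,19/2] y:[8,10] z:[15/2,9] -> hit [8,9] leaf, test {P1@t=8}
      N13 x:[9,31/2] y:[4,16] z:[41/2,26] -> miss, prune
  N28 x:[14,53/2] y:[-5,20] z:[23/2,24] -> hit [14,20], descend [11, 36]
    N11 x:[14,19] y:[-5,18] z:[31/2,24] -> hit [31/2,18], descend [4, 34]
      N4 x:[14,37/2] y:[-5,1] z:[31/2,37/2] -> miss, prune
      N34 x:[31/2,19] y:[4,18] z:[17,24] -> hit [17,18], descend [23, 29]
        N23 x:[16,19] y:[5,6] z:[41/2,43/2] -> miss, prune
        N29 x:[31/2,37/2] y:[4,18] z:[17,24] -> hit [17,18], descend [12, 27]
          N12 x:[33/2,37/2] y:[14,18] z:[17,18] -> hit [17,18] leaf, test {P10@t=17}
          N27 x:[31/2,16] y:[4,10] z:[47/2,24] -> miss, prune
    N36 x:[18,53/2] y:[0,20] z:[23/2,41/2] -> hit [18,20], descend [7, 33]
      N7 x:[39/2,53/2] y:[0,5] z:[25/2,19] -> miss, prune
      N33 x:[18,24] y:[2,20] z:[23/2,41/2] -> hit [18,20], descend [5, 17]
        N5 x:[21,24] y:[2,5] z:[35/2,39/2] -> miss, prune
        N17 x:[18,21] y:[14,20] z:[23/2,41/2] -> hit [18,20], descend [39, 40]
          N39 x:[18,41/2] y:[16,20] z:[23/2,29/2] -> miss, prune
          N40 x:[41/2,21] y:[14,20] z:[20,41/2] -> miss, prune

Visited [0, 20, 6, 26, 3, 8, 9, 13, 28, 11, 4, 34, 23, 29, 12, 27, 36, 7, 33, 5, 17, 39, 40]. Tests: 23 box, 2 leaf. Nearest: P1.

== RESULT ==
[0, 20, 6, 26, 3, 8, 9, 13, 28, 11, 4, 34, 23, 29, 12, 27, 36, 7, 33, 5, 17, 39, 40]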